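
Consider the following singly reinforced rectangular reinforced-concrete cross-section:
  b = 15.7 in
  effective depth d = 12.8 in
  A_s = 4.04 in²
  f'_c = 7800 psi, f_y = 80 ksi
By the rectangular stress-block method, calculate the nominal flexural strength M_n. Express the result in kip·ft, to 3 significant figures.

M_n ≈ 303 kip·ft

T = A_s f_y = 4.04 × 80 = 323.2 kips.
a = T/(0.85 f'_c b) = 323.2/(0.85 × 7.8 × 15.7) = 3.105 in.
M_n = T(d − a/2) = 323.2 × (12.8 − 1.5525) = 3635.2 kip·in = 3635.2/12 = 302.93 kip·ft.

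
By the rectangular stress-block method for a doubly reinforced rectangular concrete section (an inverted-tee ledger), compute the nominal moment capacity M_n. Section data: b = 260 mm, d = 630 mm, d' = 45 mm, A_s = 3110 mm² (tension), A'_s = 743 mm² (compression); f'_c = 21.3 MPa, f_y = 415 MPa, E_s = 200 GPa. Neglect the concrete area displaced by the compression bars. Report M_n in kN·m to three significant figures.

Assume both tension and compression steel yield.
Net tension couple steel: A_s − A'_s = 2367 mm².
a = (A_s − A'_s) f_y / (0.85 f'_c b) = 982305/(0.85 × 21.3 × 260) = 208.68 mm.
c = a/β₁ = 208.68/0.85 = 245.51 mm; ε'_s = 0.003(c − d')/c = 0.0025 ≥ f_y/E_s = 0.0021, so compression steel does yield.
M_n = (A_s − A'_s) f_y (d − a/2) + A'_s f_y (d − d') = [982305 × (630 − 104.34) + 308345 × (630 − 45)] × 10⁻⁶ = 516.36 + 180.38 = 696.74 kN·m.

M_n ≈ 697 kN·m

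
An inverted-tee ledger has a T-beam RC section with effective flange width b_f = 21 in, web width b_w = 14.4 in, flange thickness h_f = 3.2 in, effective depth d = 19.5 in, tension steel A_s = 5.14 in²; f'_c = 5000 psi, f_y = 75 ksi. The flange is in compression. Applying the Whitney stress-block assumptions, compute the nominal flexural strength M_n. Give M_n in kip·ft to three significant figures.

M_n ≈ 555 kip·ft

Tension: T = A_s f_y = 5.14 × 75 = 385.5 kips.
Try a within the flange: a = T/(0.85 f'_c b_f) = 385.5/(0.85 × 5 × 21) = 4.319 in.
a = 4.319 > h_f = 3.2 in: the block extends into the web. Split into flange-overhang and web parts.
C_f = 0.85 f'_c (b_f − b_w) h_f = 0.85 × 5 × (21 − 14.4) × 3.2 = 89.8 kips.
Remaining web compression depth: a_w = (T − C_f)/(0.85 f'_c b_w) = (385.5 − 89.8)/(0.85 × 5 × 14.4) = 4.832 in.
M_n = C_f(d − h_f/2) + (T − C_f)(d − a_w/2) = 89.8 × (19.5 − 1.6) + 295.7 × (19.5 − 2.416) = 1607.4 + 5051.7 = 6659.1 kip·in.
M_n = 6659.1/12 = 554.93 kip·ft.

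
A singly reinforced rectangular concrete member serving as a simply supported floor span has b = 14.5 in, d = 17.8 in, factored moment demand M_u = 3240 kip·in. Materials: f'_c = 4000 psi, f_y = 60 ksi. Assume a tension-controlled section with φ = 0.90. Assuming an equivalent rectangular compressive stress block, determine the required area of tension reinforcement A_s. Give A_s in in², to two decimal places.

M_n = M_u/φ = 3240/0.90 = 3600 kip·in.
From M_n = 0.85 f'_c a b (d − a/2):
a = d − √(d² − 2M_n/(0.85 f'_c b)) = 17.8 − √(17.8² − 2 × 3600/(0.85 × 4 × 14.5)) = 4.731 in.
A_s = 0.85 f'_c a b / f_y = 0.85 × 4 × 4.731 × 14.5 / 60 = 3.887 in².

A_s ≈ 3.89 in²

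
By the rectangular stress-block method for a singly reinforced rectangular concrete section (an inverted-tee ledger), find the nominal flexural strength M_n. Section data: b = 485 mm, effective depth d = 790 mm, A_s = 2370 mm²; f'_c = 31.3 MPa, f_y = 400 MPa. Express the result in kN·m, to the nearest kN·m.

T = A_s f_y = 2370 × 400 = 948000 N = 948 kN.
From C = T: a = T/(0.85 f'_c b) = 948000/(0.85 × 31.3 × 485) = 73.47 mm.
M_n = T(d − a/2) = 948 kN × (790 − 36.735) mm = 714.10 kN·m.

M_n ≈ 714 kN·m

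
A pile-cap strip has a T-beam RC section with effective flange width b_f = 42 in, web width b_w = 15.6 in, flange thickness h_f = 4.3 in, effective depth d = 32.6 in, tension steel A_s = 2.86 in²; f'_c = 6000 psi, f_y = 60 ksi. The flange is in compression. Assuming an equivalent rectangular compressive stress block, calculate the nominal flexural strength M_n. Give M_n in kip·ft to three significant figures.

Tension: T = A_s f_y = 2.86 × 60 = 171.6 kips.
Try a within the flange: a = T/(0.85 f'_c b_f) = 171.6/(0.85 × 6 × 42) = 0.801 in.
Since a = 0.801 ≤ h_f = 4.3 in, the stress block lies entirely in the flange; analyse as a rectangular beam of width b_f.
M_n = T(d − a/2) = 171.6 × (32.6 − 0.4005) = 5525.4 kip·in.
M_n = 5525.4/12 = 460.45 kip·ft.

M_n ≈ 460 kip·ft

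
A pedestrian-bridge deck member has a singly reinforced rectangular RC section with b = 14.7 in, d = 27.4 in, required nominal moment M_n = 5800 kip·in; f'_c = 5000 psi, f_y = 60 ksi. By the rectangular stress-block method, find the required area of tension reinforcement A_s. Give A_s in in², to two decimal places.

From M_n = 0.85 f'_c a b (d − a/2):
a = d − √(d² − 2M_n/(0.85 f'_c b)) = 27.4 − √(27.4² − 2 × 5800/(0.85 × 5 × 14.7)) = 3.628 in.
A_s = 0.85 f'_c a b / f_y = 0.85 × 5 × 3.628 × 14.7 / 60 = 3.778 in².

A_s ≈ 3.78 in²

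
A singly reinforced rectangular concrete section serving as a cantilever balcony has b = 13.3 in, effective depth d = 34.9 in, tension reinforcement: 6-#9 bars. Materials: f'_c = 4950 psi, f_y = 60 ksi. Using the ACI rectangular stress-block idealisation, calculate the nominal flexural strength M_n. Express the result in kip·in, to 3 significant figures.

A_s = 6 × 1 = 6 in².
T = A_s f_y = 6 × 60 = 360 kips.
a = T/(0.85 f'_c b) = 360/(0.85 × 4.95 × 13.3) = 6.433 in.
M_n = T(d − a/2) = 360 × (34.9 − 3.2165) = 11406.1 kip·in.

M_n ≈ 11400 kip·in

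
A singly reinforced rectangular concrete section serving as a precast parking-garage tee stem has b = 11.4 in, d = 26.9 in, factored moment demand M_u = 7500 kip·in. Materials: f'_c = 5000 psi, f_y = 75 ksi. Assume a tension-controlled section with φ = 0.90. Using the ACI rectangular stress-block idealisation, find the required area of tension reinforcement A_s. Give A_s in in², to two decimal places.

M_n = M_u/φ = 7500/0.90 = 8333.33 kip·in.
From M_n = 0.85 f'_c a b (d − a/2):
a = d − √(d² − 2M_n/(0.85 f'_c b)) = 26.9 − √(26.9² − 2 × 8333.33/(0.85 × 5 × 11.4)) = 7.416 in.
A_s = 0.85 f'_c a b / f_y = 0.85 × 5 × 7.416 × 11.4 / 75 = 4.791 in².

A_s ≈ 4.79 in²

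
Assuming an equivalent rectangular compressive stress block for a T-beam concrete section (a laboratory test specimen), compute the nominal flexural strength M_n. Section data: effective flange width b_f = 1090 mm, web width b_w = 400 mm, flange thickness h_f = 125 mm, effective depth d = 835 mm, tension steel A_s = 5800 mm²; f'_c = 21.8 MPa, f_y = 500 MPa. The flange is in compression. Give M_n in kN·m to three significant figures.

Tension: T = A_s f_y = 5800 × 500 = 2900000 N.
Try a within the flange: a = T/(0.85 f'_c b_f) = 2900000/(0.85 × 21.8 × 1090) = 143.58 mm.
a = 143.58 > h_f = 125 mm: the block extends into the web. Split into flange-overhang and web parts.
C_f = 0.85 f'_c (b_f − b_w) h_f = 0.85 × 21.8 × (1090 − 400) × 125 = 1598213 N.
Remaining web compression depth: a_w = (T − C_f)/(0.85 f'_c b_w) = (2900000 − 1598213)/(0.85 × 21.8 × 400) = 175.63 mm.
M_n = C_f(d − h_f/2) + (T − C_f)(d − a_w/2) = 1598213 × (835 − 62.5) + 1301787 × (835 − 87.815) = 1234.62 + 972.68 = 2207.30 × 10⁶ N·mm.
M_n = 2207.30 kN·m.

M_n ≈ 2210 kN·m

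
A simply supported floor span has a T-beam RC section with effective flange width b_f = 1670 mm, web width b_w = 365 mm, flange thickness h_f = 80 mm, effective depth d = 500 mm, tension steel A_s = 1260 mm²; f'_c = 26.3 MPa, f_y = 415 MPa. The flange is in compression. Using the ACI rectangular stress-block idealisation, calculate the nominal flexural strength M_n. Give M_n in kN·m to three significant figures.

M_n ≈ 258 kN·m

Tension: T = A_s f_y = 1260 × 415 = 522900 N.
Try a within the flange: a = T/(0.85 f'_c b_f) = 522900/(0.85 × 26.3 × 1670) = 14.01 mm.
Since a = 14.01 ≤ h_f = 80 mm, the stress block lies entirely in the flange; analyse as a rectangular beam of width b_f.
M_n = T(d − a/2) = 522900 × (500 − 7.005) = 257.79 × 10⁶ N·mm.
M_n = 257.79 kN·m.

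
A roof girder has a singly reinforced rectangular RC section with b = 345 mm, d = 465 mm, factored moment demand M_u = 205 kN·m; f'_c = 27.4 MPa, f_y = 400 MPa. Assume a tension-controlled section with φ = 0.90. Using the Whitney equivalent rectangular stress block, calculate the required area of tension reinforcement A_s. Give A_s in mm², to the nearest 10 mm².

M_n = M_u/φ = 205/0.90 = 227.778 kN·m.
With M_n = 0.85 f'_c a b (d − a/2), solve the quadratic for a:
a = d − √(d² − 2M_n/(0.85 f'_c b)) = 465 − √(465² − 2 × 227.778×10⁶/(0.85 × 27.4 × 345)) = 65.59 mm.
A_s = 0.85 f'_c a b / f_y = 0.85 × 27.4 × 65.59 × 345 / 400 = 1317.5 mm².

A_s ≈ 1320 mm²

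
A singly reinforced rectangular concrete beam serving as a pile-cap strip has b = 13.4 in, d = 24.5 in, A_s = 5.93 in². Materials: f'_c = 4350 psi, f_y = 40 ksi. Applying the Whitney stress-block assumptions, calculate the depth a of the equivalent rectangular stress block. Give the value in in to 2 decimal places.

T = A_s f_y = 5.93 × 40 = 237.2 kips.
a = T/(0.85 f'_c b) = 237.2/(0.85 × 4.35 × 13.4) = 4.79 in.

a ≈ 4.79 in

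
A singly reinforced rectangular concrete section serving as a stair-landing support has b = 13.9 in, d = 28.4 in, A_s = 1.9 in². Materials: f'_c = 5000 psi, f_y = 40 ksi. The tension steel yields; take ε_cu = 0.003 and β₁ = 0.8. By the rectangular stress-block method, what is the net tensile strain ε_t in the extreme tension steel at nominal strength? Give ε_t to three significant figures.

a = A_s f_y/(0.85 f'_c b) = 1.287 in.
β₁ = 0.8, so c = a/β₁ = 1.287/0.8 = 1.609 in.
From the linear strain diagram with ε_cu = 0.003: ε_t = 0.003 (d − c)/c = 0.003 × (28.4 − 1.609)/1.609 = 0.0500.
Since ε_t ≥ 0.005, the section is tension-controlled.

ε_t ≈ 0.0500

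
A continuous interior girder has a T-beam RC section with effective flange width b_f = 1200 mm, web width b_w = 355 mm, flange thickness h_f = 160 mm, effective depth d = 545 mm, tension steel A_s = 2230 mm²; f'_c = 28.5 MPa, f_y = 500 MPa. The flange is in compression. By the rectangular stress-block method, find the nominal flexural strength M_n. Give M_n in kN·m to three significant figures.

M_n ≈ 586 kN·m

Tension: T = A_s f_y = 2230 × 500 = 1115000 N.
Try a within the flange: a = T/(0.85 f'_c b_f) = 1115000/(0.85 × 28.5 × 1200) = 38.36 mm.
Since a = 38.36 ≤ h_f = 160 mm, the stress block lies entirely in the flange; analyse as a rectangular beam of width b_f.
M_n = T(d − a/2) = 1115000 × (545 − 19.18) = 586.29 × 10⁶ N·mm.
M_n = 586.29 kN·m.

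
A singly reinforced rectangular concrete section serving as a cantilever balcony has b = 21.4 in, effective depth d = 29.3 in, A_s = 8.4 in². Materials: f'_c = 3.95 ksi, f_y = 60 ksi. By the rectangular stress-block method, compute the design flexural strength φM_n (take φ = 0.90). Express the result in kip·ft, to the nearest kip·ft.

φM_n ≈ 975 kip·ft

T = A_s f_y = 8.4 × 60 = 504 kips.
a = T/(0.85 f'_c b) = 504/(0.85 × 3.95 × 21.4) = 7.015 in.
M_n = T(d − a/2) = 504 × (29.3 − 3.5075) = 12999.4 kip·in = 12999.4/12 = 1083.28 kip·ft.
φM_n = 0.90 × 1083.28 = 974.95 kip·ft.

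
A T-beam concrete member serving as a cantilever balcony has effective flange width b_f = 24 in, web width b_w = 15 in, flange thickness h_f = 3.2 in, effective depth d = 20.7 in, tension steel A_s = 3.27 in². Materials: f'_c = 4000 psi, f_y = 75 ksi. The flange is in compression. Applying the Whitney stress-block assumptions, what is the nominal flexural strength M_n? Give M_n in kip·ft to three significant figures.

Tension: T = A_s f_y = 3.27 × 75 = 245.25 kips.
Try a within the flange: a = T/(0.85 f'_c b_f) = 245.25/(0.85 × 4 × 24) = 3.006 in.
Since a = 3.006 ≤ h_f = 3.2 in, the stress block lies entirely in the flange; analyse as a rectangular beam of width b_f.
M_n = T(d − a/2) = 245.25 × (20.7 − 1.503) = 4708.1 kip·in.
M_n = 4708.1/12 = 392.34 kip·ft.

M_n ≈ 392 kip·ft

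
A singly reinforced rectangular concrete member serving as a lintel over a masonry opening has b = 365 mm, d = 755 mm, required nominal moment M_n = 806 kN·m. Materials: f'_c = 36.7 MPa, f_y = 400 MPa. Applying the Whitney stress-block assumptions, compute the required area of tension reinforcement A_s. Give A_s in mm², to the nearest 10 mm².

With M_n = 0.85 f'_c a b (d − a/2), solve the quadratic for a:
a = d − √(d² − 2M_n/(0.85 f'_c b)) = 755 − √(755² − 2 × 806×10⁶/(0.85 × 36.7 × 365)) = 100.44 mm.
A_s = 0.85 f'_c a b / f_y = 0.85 × 36.7 × 100.44 × 365 / 400 = 2859.1 mm².

A_s ≈ 2860 mm²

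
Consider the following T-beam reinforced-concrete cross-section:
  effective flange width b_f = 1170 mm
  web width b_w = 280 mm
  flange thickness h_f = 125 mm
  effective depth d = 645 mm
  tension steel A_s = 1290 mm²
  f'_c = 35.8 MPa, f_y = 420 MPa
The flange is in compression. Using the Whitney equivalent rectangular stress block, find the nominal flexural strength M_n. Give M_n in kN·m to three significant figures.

Tension: T = A_s f_y = 1290 × 420 = 541800 N.
Try a within the flange: a = T/(0.85 f'_c b_f) = 541800/(0.85 × 35.8 × 1170) = 15.22 mm.
Since a = 15.22 ≤ h_f = 125 mm, the stress block lies entirely in the flange; analyse as a rectangular beam of width b_f.
M_n = T(d − a/2) = 541800 × (645 − 7.61) = 345.34 × 10⁶ N·mm.
M_n = 345.34 kN·m.

M_n ≈ 345 kN·m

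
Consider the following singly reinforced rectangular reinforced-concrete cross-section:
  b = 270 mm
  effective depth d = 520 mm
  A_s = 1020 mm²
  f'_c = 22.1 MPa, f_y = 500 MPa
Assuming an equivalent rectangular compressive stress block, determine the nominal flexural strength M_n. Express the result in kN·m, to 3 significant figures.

M_n ≈ 240 kN·m

T = A_s f_y = 1020 × 500 = 510000 N = 510 kN.
From C = T: a = T/(0.85 f'_c b) = 510000/(0.85 × 22.1 × 270) = 100.55 mm.
M_n = T(d − a/2) = 510 kN × (520 − 50.275) mm = 239.56 kN·m.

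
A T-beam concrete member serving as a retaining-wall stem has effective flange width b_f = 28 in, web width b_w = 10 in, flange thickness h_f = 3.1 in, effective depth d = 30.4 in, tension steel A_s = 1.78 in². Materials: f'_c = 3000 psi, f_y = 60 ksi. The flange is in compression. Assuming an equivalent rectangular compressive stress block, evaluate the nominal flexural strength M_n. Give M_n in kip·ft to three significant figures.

Tension: T = A_s f_y = 1.78 × 60 = 106.8 kips.
Try a within the flange: a = T/(0.85 f'_c b_f) = 106.8/(0.85 × 3 × 28) = 1.496 in.
Since a = 1.496 ≤ h_f = 3.1 in, the stress block lies entirely in the flange; analyse as a rectangular beam of width b_f.
M_n = T(d − a/2) = 106.8 × (30.4 − 0.748) = 3166.8 kip·in.
M_n = 3166.8/12 = 263.90 kip·ft.

M_n ≈ 264 kip·ft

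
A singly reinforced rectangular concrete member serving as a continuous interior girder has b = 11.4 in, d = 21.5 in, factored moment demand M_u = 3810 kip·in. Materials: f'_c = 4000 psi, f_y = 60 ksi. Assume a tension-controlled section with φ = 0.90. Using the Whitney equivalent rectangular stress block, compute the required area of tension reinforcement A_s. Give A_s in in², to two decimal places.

A_s ≈ 3.80 in²

M_n = M_u/φ = 3810/0.90 = 4233.33 kip·in.
From M_n = 0.85 f'_c a b (d − a/2):
a = d − √(d² − 2M_n/(0.85 f'_c b)) = 21.5 − √(21.5² − 2 × 4233.33/(0.85 × 4 × 11.4)) = 5.886 in.
A_s = 0.85 f'_c a b / f_y = 0.85 × 4 × 5.886 × 11.4 / 60 = 3.802 in².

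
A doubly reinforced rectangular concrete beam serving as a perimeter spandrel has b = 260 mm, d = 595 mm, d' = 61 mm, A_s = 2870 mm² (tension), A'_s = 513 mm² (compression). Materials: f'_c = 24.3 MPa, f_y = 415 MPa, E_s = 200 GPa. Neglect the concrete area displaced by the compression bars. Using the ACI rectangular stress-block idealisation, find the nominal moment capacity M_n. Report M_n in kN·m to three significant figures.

M_n ≈ 607 kN·m

Assume both tension and compression steel yield.
Net tension couple steel: A_s − A'_s = 2357 mm².
a = (A_s − A'_s) f_y / (0.85 f'_c b) = 978155/(0.85 × 24.3 × 260) = 182.14 mm.
c = a/β₁ = 182.14/0.85 = 214.28 mm; ε'_s = 0.003(c − d')/c = 0.0021 ≥ f_y/E_s = 0.0021, so compression steel does yield.
M_n = (A_s − A'_s) f_y (d − a/2) + A'_s f_y (d − d') = [978155 × (595 − 91.07) + 212895 × (595 − 61)] × 10⁻⁶ = 492.92 + 113.69 = 606.61 kN·m.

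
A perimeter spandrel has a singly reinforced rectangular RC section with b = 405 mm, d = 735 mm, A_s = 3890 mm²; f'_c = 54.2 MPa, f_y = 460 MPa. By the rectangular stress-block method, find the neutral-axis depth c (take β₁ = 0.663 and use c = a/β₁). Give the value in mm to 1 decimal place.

T = A_s f_y = 3890 × 460 = 1789400 N = 1789.4 kN.
Setting C = 0.85 f'_c a b equal to T: a = 1789400/(0.85 × 54.2 × 405) = 95.903 mm.
With β₁ = 0.663, c = a/β₁ = 95.903/0.663 = 144.7 mm.

c ≈ 144.7 mm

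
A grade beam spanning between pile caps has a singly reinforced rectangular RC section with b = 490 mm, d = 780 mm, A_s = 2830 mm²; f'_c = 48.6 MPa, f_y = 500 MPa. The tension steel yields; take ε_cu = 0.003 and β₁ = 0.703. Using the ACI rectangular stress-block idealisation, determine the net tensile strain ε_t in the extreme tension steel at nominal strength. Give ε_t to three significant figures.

a = A_s f_y/(0.85 f'_c b) = 69.90 mm.
β₁ = 0.703, so c = a/β₁ = 69.90/0.703 = 99.43 mm.
From the linear strain diagram with ε_cu = 0.003: ε_t = 0.003 (d − c)/c = 0.003 × (780 − 99.43)/99.43 = 0.0205.
Since ε_t ≥ 0.005, the section is tension-controlled.

ε_t ≈ 0.0205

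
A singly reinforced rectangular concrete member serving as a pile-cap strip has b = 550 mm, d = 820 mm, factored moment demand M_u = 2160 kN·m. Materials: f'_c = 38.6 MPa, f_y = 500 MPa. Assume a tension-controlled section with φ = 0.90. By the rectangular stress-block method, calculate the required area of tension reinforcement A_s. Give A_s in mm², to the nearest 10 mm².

M_n = M_u/φ = 2160/0.90 = 2400 kN·m.
With M_n = 0.85 f'_c a b (d − a/2), solve the quadratic for a:
a = d − √(d² − 2M_n/(0.85 f'_c b)) = 820 − √(820² − 2 × 2400×10⁶/(0.85 × 38.6 × 550)) = 182.50 mm.
A_s = 0.85 f'_c a b / f_y = 0.85 × 38.6 × 182.50 × 550 / 500 = 6586.6 mm².

A_s ≈ 6590 mm²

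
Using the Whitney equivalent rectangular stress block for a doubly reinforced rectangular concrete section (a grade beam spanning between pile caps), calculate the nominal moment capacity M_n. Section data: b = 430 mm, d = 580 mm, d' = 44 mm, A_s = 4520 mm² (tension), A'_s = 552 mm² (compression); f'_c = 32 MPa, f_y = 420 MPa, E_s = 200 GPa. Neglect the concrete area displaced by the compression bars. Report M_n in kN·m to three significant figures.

Assume both tension and compression steel yield.
Net tension couple steel: A_s − A'_s = 3968 mm².
a = (A_s − A'_s) f_y / (0.85 f'_c b) = 1666560/(0.85 × 32 × 430) = 142.49 mm.
c = a/β₁ = 142.49/0.821 = 173.56 mm; ε'_s = 0.003(c − d')/c = 0.0022 ≥ f_y/E_s = 0.0021, so compression steel does yield.
M_n = (A_s − A'_s) f_y (d − a/2) + A'_s f_y (d − d') = [1666560 × (580 − 71.245) + 231840 × (580 − 44)] × 10⁻⁶ = 847.87 + 124.27 = 972.14 kN·m.

M_n ≈ 972 kN·m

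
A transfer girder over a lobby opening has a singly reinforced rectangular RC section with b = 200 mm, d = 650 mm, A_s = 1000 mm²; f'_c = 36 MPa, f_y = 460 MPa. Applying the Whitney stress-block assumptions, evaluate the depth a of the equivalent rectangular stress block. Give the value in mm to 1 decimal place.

a ≈ 75.2 mm

T = A_s f_y = 1000 × 460 = 460000 N = 460 kN.
Setting C = 0.85 f'_c a b equal to T: a = 460000/(0.85 × 36 × 200) = 75.2 mm.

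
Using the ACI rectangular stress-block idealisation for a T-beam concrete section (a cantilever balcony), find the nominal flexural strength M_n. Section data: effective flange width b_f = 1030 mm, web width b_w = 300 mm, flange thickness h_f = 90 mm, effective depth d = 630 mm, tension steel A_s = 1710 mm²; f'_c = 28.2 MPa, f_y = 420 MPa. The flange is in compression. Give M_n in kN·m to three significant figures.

Tension: T = A_s f_y = 1710 × 420 = 718200 N.
Try a within the flange: a = T/(0.85 f'_c b_f) = 718200/(0.85 × 28.2 × 1030) = 29.09 mm.
Since a = 29.09 ≤ h_f = 90 mm, the stress block lies entirely in the flange; analyse as a rectangular beam of width b_f.
M_n = T(d − a/2) = 718200 × (630 − 14.545) = 442.02 × 10⁶ N·mm.
M_n = 442.02 kN·m.

M_n ≈ 442 kN·m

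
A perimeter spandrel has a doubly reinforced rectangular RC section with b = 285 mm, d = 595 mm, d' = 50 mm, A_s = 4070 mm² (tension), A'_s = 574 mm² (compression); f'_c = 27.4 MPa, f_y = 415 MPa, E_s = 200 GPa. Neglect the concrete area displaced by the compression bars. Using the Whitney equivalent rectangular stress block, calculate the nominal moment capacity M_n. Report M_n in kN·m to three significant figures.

M_n ≈ 835 kN·m

Assume both tension and compression steel yield.
Net tension couple steel: A_s − A'_s = 3496 mm².
a = (A_s − A'_s) f_y / (0.85 f'_c b) = 1450840/(0.85 × 27.4 × 285) = 218.58 mm.
c = a/β₁ = 218.58/0.85 = 257.15 mm; ε'_s = 0.003(c − d')/c = 0.0024 ≥ f_y/E_s = 0.0021, so compression steel does yield.
M_n = (A_s − A'_s) f_y (d − a/2) + A'_s f_y (d − d') = [1450840 × (595 − 109.29) + 238210 × (595 − 50)] × 10⁻⁶ = 704.69 + 129.82 = 834.51 kN·m.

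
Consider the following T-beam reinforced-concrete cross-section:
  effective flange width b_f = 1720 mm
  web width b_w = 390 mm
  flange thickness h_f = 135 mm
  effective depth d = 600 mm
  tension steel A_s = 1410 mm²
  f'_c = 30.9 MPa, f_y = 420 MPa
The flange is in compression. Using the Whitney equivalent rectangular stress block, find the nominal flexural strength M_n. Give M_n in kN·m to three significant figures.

M_n ≈ 351 kN·m

Tension: T = A_s f_y = 1410 × 420 = 592200 N.
Try a within the flange: a = T/(0.85 f'_c b_f) = 592200/(0.85 × 30.9 × 1720) = 13.11 mm.
Since a = 13.11 ≤ h_f = 135 mm, the stress block lies entirely in the flange; analyse as a rectangular beam of width b_f.
M_n = T(d − a/2) = 592200 × (600 − 6.555) = 351.44 × 10⁶ N·mm.
M_n = 351.44 kN·m.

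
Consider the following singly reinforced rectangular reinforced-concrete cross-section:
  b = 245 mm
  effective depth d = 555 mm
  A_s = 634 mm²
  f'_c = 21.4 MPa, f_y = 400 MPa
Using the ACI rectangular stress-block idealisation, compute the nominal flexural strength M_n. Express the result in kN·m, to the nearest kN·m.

T = A_s f_y = 634 × 400 = 253600 N = 253.6 kN.
From C = T: a = T/(0.85 f'_c b) = 253600/(0.85 × 21.4 × 245) = 56.91 mm.
M_n = T(d − a/2) = 253.6 kN × (555 − 28.455) mm = 133.53 kN·m.

M_n ≈ 134 kN·m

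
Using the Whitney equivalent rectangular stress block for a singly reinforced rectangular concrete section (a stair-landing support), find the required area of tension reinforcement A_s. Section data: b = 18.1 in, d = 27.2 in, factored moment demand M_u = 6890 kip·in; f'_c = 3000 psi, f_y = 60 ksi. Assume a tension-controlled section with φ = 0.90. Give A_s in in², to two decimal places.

A_s ≈ 5.38 in²

M_n = M_u/φ = 6890/0.90 = 7655.56 kip·in.
From M_n = 0.85 f'_c a b (d − a/2):
a = d − √(d² − 2M_n/(0.85 f'_c b)) = 27.2 − √(27.2² − 2 × 7655.56/(0.85 × 3 × 18.1)) = 6.998 in.
A_s = 0.85 f'_c a b / f_y = 0.85 × 3 × 6.998 × 18.1 / 60 = 5.383 in².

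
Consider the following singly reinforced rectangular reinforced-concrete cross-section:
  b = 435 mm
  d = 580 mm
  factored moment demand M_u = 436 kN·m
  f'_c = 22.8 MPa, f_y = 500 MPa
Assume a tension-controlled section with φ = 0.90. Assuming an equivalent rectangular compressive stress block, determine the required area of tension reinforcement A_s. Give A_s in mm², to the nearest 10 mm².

M_n = M_u/φ = 436/0.90 = 484.444 kN·m.
With M_n = 0.85 f'_c a b (d − a/2), solve the quadratic for a:
a = d − √(d² − 2M_n/(0.85 f'_c b)) = 580 − √(580² − 2 × 484.444×10⁶/(0.85 × 22.8 × 435)) = 109.39 mm.
A_s = 0.85 f'_c a b / f_y = 0.85 × 22.8 × 109.39 × 435 / 500 = 1844.4 mm².

A_s ≈ 1840 mm²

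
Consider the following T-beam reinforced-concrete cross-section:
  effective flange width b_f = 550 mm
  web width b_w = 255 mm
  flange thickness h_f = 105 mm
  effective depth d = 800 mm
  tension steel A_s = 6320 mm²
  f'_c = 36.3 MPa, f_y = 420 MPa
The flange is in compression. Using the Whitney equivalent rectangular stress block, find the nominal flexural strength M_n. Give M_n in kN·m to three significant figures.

Tension: T = A_s f_y = 6320 × 420 = 2654400 N.
Try a within the flange: a = T/(0.85 f'_c b_f) = 2654400/(0.85 × 36.3 × 550) = 156.41 mm.
a = 156.41 > h_f = 105 mm: the block extends into the web. Split into flange-overhang and web parts.
C_f = 0.85 f'_c (b_f − b_w) h_f = 0.85 × 36.3 × (550 − 255) × 105 = 955734 N.
Remaining web compression depth: a_w = (T − C_f)/(0.85 f'_c b_w) = (2654400 − 955734)/(0.85 × 36.3 × 255) = 215.89 mm.
M_n = C_f(d − h_f/2) + (T − C_f)(d − a_w/2) = 955734 × (800 − 52.5) + 1698666 × (800 − 107.945) = 714.41 + 1175.57 = 1889.98 × 10⁶ N·mm.
M_n = 1889.98 kN·m.

M_n ≈ 1890 kN·m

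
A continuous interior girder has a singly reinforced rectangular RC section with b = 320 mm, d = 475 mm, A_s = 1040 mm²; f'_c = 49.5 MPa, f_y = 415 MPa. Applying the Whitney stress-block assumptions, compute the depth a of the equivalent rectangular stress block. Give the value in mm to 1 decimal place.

T = A_s f_y = 1040 × 415 = 431600 N = 431.6 kN.
Setting C = 0.85 f'_c a b equal to T: a = 431600/(0.85 × 49.5 × 320) = 32.1 mm.

a ≈ 32.1 mm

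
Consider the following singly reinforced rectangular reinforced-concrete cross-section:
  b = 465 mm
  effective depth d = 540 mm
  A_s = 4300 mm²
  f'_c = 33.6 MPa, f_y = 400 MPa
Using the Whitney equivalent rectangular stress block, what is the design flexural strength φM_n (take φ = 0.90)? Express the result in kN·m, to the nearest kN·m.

T = A_s f_y = 4300 × 400 = 1720000 N = 1720 kN.
From C = T: a = T/(0.85 f'_c b) = 1720000/(0.85 × 33.6 × 465) = 129.51 mm.
M_n = T(d − a/2) = 1720 kN × (540 − 64.755) mm = 817.42 kN·m.
φM_n = 0.90 × 817.42 = 735.68 kN·m.

φM_n ≈ 736 kN·m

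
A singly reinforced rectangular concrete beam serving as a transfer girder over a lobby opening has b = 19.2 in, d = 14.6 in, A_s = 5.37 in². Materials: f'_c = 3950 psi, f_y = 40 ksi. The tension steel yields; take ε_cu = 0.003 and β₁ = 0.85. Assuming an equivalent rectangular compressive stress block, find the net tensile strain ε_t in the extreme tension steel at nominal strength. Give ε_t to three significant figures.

a = A_s f_y/(0.85 f'_c b) = 3.332 in.
β₁ = 0.85, so c = a/β₁ = 3.332/0.85 = 3.920 in.
From the linear strain diagram with ε_cu = 0.003: ε_t = 0.003 (d − c)/c = 0.003 × (14.6 − 3.920)/3.920 = 0.00817.
Since ε_t ≥ 0.005, the section is tension-controlled.

ε_t ≈ 0.00817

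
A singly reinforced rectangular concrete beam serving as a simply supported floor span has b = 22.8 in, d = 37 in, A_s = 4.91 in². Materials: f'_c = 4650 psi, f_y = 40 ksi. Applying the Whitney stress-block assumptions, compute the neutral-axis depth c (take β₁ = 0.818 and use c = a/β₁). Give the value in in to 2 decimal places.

T = A_s f_y = 4.91 × 40 = 196.4 kips.
a = T/(0.85 f'_c b) = 196.4/(0.85 × 4.65 × 22.8) = 2.1794 in.
With β₁ = 0.818, c = a/β₁ = 2.1794/0.818 = 2.66 in.

c ≈ 2.66 in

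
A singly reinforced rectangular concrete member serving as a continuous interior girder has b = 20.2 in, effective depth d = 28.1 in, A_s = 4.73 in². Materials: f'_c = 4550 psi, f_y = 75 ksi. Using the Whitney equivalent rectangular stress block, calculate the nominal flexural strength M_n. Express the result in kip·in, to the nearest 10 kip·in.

M_n ≈ 9160 kip·in

T = A_s f_y = 4.73 × 75 = 354.75 kips.
a = T/(0.85 f'_c b) = 354.75/(0.85 × 4.55 × 20.2) = 4.541 in.
M_n = T(d − a/2) = 354.75 × (28.1 − 2.2705) = 9163.0 kip·in.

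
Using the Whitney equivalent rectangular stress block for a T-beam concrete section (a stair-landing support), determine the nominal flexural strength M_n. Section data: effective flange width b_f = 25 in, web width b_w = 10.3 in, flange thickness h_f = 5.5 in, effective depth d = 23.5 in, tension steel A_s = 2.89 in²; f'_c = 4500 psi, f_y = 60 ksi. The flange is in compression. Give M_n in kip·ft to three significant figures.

M_n ≈ 326 kip·ft

Tension: T = A_s f_y = 2.89 × 60 = 173.4 kips.
Try a within the flange: a = T/(0.85 f'_c b_f) = 173.4/(0.85 × 4.5 × 25) = 1.813 in.
Since a = 1.813 ≤ h_f = 5.5 in, the stress block lies entirely in the flange; analyse as a rectangular beam of width b_f.
M_n = T(d − a/2) = 173.4 × (23.5 − 0.9065) = 3917.7 kip·in.
M_n = 3917.7/12 = 326.48 kip·ft.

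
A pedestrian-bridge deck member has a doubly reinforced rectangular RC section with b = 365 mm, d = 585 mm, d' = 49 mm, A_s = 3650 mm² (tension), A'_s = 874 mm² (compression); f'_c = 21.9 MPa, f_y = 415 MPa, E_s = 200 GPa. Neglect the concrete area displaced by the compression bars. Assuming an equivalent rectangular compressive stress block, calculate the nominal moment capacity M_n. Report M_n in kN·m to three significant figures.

Assume both tension and compression steel yield.
Net tension couple steel: A_s − A'_s = 2776 mm².
a = (A_s − A'_s) f_y / (0.85 f'_c b) = 1152040/(0.85 × 21.9 × 365) = 169.56 mm.
c = a/β₁ = 169.56/0.85 = 199.48 mm; ε'_s = 0.003(c − d')/c = 0.0023 ≥ f_y/E_s = 0.0021, so compression steel does yield.
M_n = (A_s − A'_s) f_y (d − a/2) + A'_s f_y (d − d') = [1152040 × (585 − 84.78) + 362710 × (585 − 49)] × 10⁻⁶ = 576.27 + 194.41 = 770.68 kN·m.

M_n ≈ 771 kN·m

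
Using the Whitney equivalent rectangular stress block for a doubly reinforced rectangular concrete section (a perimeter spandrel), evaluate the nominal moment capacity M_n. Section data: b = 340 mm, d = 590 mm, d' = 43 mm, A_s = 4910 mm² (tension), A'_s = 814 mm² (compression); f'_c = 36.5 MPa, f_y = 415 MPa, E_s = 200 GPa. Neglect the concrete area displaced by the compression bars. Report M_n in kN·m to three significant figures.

Assume both tension and compression steel yield.
Net tension couple steel: A_s − A'_s = 4096 mm².
a = (A_s − A'_s) f_y / (0.85 f'_c b) = 1699840/(0.85 × 36.5 × 340) = 161.15 mm.
c = a/β₁ = 161.15/0.789 = 204.25 mm; ε'_s = 0.003(c − d')/c = 0.0024 ≥ f_y/E_s = 0.0021, so compression steel does yield.
M_n = (A_s − A'_s) f_y (d − a/2) + A'_s f_y (d − d') = [1699840 × (590 − 80.575) + 337810 × (590 − 43)] × 10⁻⁶ = 865.94 + 184.78 = 1050.72 kN·m.

M_n ≈ 1050 kN·m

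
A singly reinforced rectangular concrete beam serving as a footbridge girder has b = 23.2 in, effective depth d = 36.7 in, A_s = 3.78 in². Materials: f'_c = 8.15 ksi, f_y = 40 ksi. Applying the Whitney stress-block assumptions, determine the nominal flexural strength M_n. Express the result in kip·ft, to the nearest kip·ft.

T = A_s f_y = 3.78 × 40 = 151.2 kips.
a = T/(0.85 f'_c b) = 151.2/(0.85 × 8.15 × 23.2) = 0.941 in.
M_n = T(d − a/2) = 151.2 × (36.7 − 0.4705) = 5477.9 kip·in = 5477.9/12 = 456.49 kip·ft.

M_n ≈ 456 kip·ft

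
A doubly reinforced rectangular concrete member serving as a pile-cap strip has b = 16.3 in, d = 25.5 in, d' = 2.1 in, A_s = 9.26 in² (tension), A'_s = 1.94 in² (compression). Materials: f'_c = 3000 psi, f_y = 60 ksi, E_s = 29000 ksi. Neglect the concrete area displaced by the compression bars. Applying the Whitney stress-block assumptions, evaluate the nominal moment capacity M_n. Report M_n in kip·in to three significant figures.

Assume both steels yield.
a = (A_s − A'_s) f_y/(0.85 f'_c b) = (9.26 − 1.94) × 60/(0.85 × 3 × 16.3) = 10.567 in.
c = a/β₁ = 10.567/0.85 = 12.432 in; ε'_s = 0.003(c − d')/c = 0.0025 ≥ ε_y = 0.0021, so the compression steel yields.
M_n = (A_s − A'_s) f_y (d − a/2) + A'_s f_y (d − d') = 439.2 × (25.5 − 5.2835) + 116.4 × (25.5 − 2.1) = 8879.1 + 2723.8 = 11602.9 kip·in.

M_n ≈ 11600 kip·in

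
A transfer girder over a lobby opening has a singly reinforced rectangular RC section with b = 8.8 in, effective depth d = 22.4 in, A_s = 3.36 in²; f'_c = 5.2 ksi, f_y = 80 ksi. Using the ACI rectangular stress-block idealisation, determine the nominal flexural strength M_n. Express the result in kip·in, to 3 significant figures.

T = A_s f_y = 3.36 × 80 = 268.8 kips.
a = T/(0.85 f'_c b) = 268.8/(0.85 × 5.2 × 8.8) = 6.911 in.
M_n = T(d − a/2) = 268.8 × (22.4 − 3.4555) = 5092.3 kip·in.

M_n ≈ 5090 kip·in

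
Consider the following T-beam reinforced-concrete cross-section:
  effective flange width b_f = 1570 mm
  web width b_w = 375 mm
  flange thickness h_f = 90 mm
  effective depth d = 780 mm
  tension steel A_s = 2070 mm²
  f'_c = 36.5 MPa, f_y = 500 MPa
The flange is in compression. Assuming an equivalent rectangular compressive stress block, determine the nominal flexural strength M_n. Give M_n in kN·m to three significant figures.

M_n ≈ 796 kN·m

Tension: T = A_s f_y = 2070 × 500 = 1035000 N.
Try a within the flange: a = T/(0.85 f'_c b_f) = 1035000/(0.85 × 36.5 × 1570) = 21.25 mm.
Since a = 21.25 ≤ h_f = 90 mm, the stress block lies entirely in the flange; analyse as a rectangular beam of width b_f.
M_n = T(d − a/2) = 1035000 × (780 − 10.625) = 796.30 × 10⁶ N·mm.
M_n = 796.30 kN·m.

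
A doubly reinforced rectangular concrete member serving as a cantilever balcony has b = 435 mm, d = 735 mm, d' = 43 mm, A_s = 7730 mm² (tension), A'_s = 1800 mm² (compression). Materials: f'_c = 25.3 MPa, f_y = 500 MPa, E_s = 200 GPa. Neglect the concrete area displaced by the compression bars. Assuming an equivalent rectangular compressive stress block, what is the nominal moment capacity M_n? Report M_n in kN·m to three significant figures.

M_n ≈ 2330 kN·m

Assume both tension and compression steel yield.
Net tension couple steel: A_s − A'_s = 5930 mm².
a = (A_s − A'_s) f_y / (0.85 f'_c b) = 2965000/(0.85 × 25.3 × 435) = 316.95 mm.
c = a/β₁ = 316.95/0.85 = 372.88 mm; ε'_s = 0.003(c − d')/c = 0.0027 ≥ f_y/E_s = 0.0025, so compression steel does yield.
M_n = (A_s − A'_s) f_y (d − a/2) + A'_s f_y (d − d') = [2965000 × (735 − 158.475) + 900000 × (735 − 43)] × 10⁻⁶ = 1709.40 + 622.80 = 2332.20 kN·m.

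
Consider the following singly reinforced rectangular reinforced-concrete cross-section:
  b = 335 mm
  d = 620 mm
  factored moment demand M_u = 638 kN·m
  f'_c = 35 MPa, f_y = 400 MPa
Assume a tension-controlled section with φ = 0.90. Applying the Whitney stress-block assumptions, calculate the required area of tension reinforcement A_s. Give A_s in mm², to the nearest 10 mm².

M_n = M_u/φ = 638/0.90 = 708.889 kN·m.
With M_n = 0.85 f'_c a b (d − a/2), solve the quadratic for a:
a = d − √(d² − 2M_n/(0.85 f'_c b)) = 620 − √(620² − 2 × 708.889×10⁶/(0.85 × 35 × 335)) = 127.92 mm.
A_s = 0.85 f'_c a b / f_y = 0.85 × 35 × 127.92 × 335 / 400 = 3187.2 mm².

A_s ≈ 3190 mm²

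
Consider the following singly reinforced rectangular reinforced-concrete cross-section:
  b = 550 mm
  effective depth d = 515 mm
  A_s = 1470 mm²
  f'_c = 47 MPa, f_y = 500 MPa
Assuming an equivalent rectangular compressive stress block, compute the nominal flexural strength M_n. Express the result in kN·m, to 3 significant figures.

T = A_s f_y = 1470 × 500 = 735000 N = 735 kN.
From C = T: a = T/(0.85 f'_c b) = 735000/(0.85 × 47 × 550) = 33.45 mm.
M_n = T(d − a/2) = 735 kN × (515 − 16.725) mm = 366.23 kN·m.

M_n ≈ 366 kN·m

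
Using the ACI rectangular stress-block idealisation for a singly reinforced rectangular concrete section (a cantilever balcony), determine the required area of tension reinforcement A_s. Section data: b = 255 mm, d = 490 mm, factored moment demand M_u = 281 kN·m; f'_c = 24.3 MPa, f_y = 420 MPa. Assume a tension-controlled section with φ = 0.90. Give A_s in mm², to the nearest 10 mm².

A_s ≈ 1770 mm²

M_n = M_u/φ = 281/0.90 = 312.222 kN·m.
With M_n = 0.85 f'_c a b (d − a/2), solve the quadratic for a:
a = d − √(d² − 2M_n/(0.85 f'_c b)) = 490 − √(490² − 2 × 312.222×10⁶/(0.85 × 24.3 × 255)) = 141.37 mm.
A_s = 0.85 f'_c a b / f_y = 0.85 × 24.3 × 141.37 × 255 / 420 = 1772.9 mm².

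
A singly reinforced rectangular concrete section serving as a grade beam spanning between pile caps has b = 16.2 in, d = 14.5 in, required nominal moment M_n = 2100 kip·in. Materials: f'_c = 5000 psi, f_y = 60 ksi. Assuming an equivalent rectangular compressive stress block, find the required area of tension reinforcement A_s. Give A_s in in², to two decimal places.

From M_n = 0.85 f'_c a b (d − a/2):
a = d − √(d² − 2M_n/(0.85 f'_c b)) = 14.5 − √(14.5² − 2 × 2100/(0.85 × 5 × 16.2)) = 2.283 in.
A_s = 0.85 f'_c a b / f_y = 0.85 × 5 × 2.283 × 16.2 / 60 = 2.620 in².

A_s ≈ 2.62 in²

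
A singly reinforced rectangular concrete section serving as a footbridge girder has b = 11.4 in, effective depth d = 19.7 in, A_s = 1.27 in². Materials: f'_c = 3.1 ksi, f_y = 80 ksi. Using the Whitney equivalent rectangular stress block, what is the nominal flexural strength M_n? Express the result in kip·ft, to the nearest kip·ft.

M_n ≈ 152 kip·ft

T = A_s f_y = 1.27 × 80 = 101.6 kips.
a = T/(0.85 f'_c b) = 101.6/(0.85 × 3.1 × 11.4) = 3.382 in.
M_n = T(d − a/2) = 101.6 × (19.7 − 1.691) = 1829.7 kip·in = 1829.7/12 = 152.48 kip·ft.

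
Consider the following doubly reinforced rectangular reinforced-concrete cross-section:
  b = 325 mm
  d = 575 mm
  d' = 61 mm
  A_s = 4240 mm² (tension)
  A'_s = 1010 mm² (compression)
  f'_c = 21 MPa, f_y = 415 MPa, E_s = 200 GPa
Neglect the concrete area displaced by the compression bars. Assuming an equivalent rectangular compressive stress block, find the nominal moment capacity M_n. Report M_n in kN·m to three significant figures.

M_n ≈ 831 kN·m

Assume both tension and compression steel yield.
Net tension couple steel: A_s − A'_s = 3230 mm².
a = (A_s − A'_s) f_y / (0.85 f'_c b) = 1340450/(0.85 × 21 × 325) = 231.06 mm.
c = a/β₁ = 231.06/0.85 = 271.84 mm; ε'_s = 0.003(c − d')/c = 0.0023 ≥ f_y/E_s = 0.0021, so compression steel does yield.
M_n = (A_s − A'_s) f_y (d − a/2) + A'_s f_y (d − d') = [1340450 × (575 − 115.53) + 419150 × (575 − 61)] × 10⁻⁶ = 615.90 + 215.44 = 831.34 kN·m.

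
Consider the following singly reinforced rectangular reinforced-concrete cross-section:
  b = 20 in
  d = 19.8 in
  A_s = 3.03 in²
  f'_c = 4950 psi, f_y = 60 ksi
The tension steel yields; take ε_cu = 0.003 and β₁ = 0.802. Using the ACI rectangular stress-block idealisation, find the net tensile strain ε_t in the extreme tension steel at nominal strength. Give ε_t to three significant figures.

a = A_s f_y/(0.85 f'_c b) = 2.160 in.
β₁ = 0.802, so c = a/β₁ = 2.160/0.802 = 2.693 in.
From the linear strain diagram with ε_cu = 0.003: ε_t = 0.003 (d − c)/c = 0.003 × (19.8 − 2.693)/2.693 = 0.0191.
Since ε_t ≥ 0.005, the section is tension-controlled.

ε_t ≈ 0.0191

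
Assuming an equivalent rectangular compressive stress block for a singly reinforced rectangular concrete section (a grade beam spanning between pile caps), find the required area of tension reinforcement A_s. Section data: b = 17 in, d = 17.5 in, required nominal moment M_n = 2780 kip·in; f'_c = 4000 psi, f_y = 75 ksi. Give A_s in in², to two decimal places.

From M_n = 0.85 f'_c a b (d − a/2):
a = d − √(d² − 2M_n/(0.85 f'_c b)) = 17.5 − √(17.5² − 2 × 2780/(0.85 × 4 × 17)) = 3.007 in.
A_s = 0.85 f'_c a b / f_y = 0.85 × 4 × 3.007 × 17 / 75 = 2.317 in².

A_s ≈ 2.32 in²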